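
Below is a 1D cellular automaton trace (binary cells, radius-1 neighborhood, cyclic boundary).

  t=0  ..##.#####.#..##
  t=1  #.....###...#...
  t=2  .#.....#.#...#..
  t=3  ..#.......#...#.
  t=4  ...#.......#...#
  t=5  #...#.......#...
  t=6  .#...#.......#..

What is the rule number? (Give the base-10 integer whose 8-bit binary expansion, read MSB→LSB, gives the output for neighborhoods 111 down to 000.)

  ### -> #   bit 7 = 1  t=0,i=6
  ##. -> .   bit 6 = 0  t=0,i=3
  #.# -> .   bit 5 = 0  t=0,i=4
  #.. -> #   bit 4 = 1  t=0,i=0
  .## -> .   bit 3 = 0  t=0,i=2
  .#. -> .   bit 2 = 0  t=0,i=11
  ..# -> .   bit 1 = 0  t=0,i=1
  ... -> .   bit 0 = 0  t=1,i=2
  bits 10010000 = 144

144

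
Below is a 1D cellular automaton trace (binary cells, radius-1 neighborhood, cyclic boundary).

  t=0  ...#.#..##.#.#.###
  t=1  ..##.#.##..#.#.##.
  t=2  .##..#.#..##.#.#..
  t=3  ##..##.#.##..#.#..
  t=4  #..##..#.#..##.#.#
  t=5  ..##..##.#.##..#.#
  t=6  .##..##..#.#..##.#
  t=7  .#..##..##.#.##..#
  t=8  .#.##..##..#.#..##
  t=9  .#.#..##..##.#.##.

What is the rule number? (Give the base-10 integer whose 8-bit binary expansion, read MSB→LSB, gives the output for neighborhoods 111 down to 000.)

  ###|#  b7=1 t=0,i=16
  ##.|.  b6=0 t=0,i=9
  #.#|.  b5=0 t=0,i=4
  #..|.  b4=0 t=0,i=0
  .##|#  b3=1 t=0,i=8
  .#.|#  b2=1 t=0,i=3
  ..#|#  b1=1 t=0,i=2
  ...|.  b0=0 t=0,i=1
  bits 10001110 = 142

142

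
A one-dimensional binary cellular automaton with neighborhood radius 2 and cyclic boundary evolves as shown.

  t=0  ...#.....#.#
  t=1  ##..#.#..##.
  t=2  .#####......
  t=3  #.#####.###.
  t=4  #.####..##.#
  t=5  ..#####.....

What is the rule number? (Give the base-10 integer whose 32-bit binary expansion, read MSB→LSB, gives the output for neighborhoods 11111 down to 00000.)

3618034985

  ##### -> #   bit 31 = 1  t=2,i=3
  ####. -> #   bit 30 = 1  t=2,i=4
  ###.# -> .   bit 29 = 0  t=3,i=6
  ###.. -> #   bit 28 = 1  t=2,i=5
  ##.## -> .   bit 27 = 0  t=1,i=11
  ##.#. -> #   bit 26 = 1  t=3,i=11
  ##..# -> #   bit 25 = 1  t=1,i=2
  ##... -> #   bit 24 = 1  t=2,i=6
  #.### -> #   bit 23 = 1  t=3,i=2
  #.##. -> .   bit 22 = 0  t=1,i=0
  #.#.# -> #   bit 21 = 1  t=3,i=0
  #.#.. -> .   bit 20 = 0  t=0,i=11
  #..## -> .   bit 19 = 0  t=1,i=8
  #..#. -> #   bit 18 = 1  t=1,i=3
  #...# -> #   bit 17 = 1  t=0,i=1
  #.... -> .   bit 16 = 0  t=0,i=5
  .#### -> #   bit 15 = 1  t=2,i=2
  .###. -> #   bit 14 = 1  t=3,i=9
  .##.# -> .   bit 13 = 0  t=1,i=10
  .##.. -> #   bit 12 = 1  t=1,i=1
  .#.## -> .   bit 11 = 0  t=3,i=1
  .#.#. -> #   bit 10 = 1  t=0,i=10
  .#..# -> .   bit 9 = 0  t=1,i=7
  .#... -> #   bit 8 = 1  t=0,i=0
  ..### -> .   bit 7 = 0  t=2,i=1
  ..##. -> .   bit 6 = 0  t=1,i=9
  ..#.# -> #   bit 5 = 1  t=0,i=9
  ..#.. -> .   bit 4 = 0  t=0,i=3
  ...## -> #   bit 3 = 1  t=2,i=0
  ...#. -> .   bit 2 = 0  t=0,i=2
  ....# -> .   bit 1 = 0  t=0,i=7
  ..... -> #   bit 0 = 1  t=0,i=6
  bits 11010111101001101101010100101001 = 3618034985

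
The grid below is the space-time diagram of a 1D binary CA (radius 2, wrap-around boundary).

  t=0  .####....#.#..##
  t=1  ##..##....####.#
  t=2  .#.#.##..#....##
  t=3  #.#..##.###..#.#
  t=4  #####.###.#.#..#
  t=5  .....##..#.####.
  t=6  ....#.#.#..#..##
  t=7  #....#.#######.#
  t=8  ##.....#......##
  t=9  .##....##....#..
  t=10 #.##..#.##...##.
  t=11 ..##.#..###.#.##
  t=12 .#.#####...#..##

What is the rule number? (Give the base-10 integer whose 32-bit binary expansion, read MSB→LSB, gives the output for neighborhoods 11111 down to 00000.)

500971288

  nb #####: next=.  (t=4,i=1, bit31=0)
  nb ####.: next=.  (t=0,i=3, bit30=0)
  nb ###.#: next=.  (t=1,i=13, bit29=0)
  nb ###..: next=#  (t=0,i=4, bit28=1)
  nb ##.##: next=#  (t=0,i=0, bit27=1)
  nb ##.#.: next=#  (t=2,i=0, bit26=1)
  nb ##..#: next=.  (t=1,i=2, bit25=0)
  nb ##...: next=#  (t=0,i=5, bit24=1)
  nb #.###: next=#  (t=0,i=1, bit23=1)
  nb #.##.: next=#  (t=2,i=5, bit22=1)
  nb #.#.#: next=.  (t=2,i=1, bit21=0)
  nb #.#..: next=#  (t=0,i=11, bit20=1)
  nb #..##: next=#  (t=0,i=13, bit19=1)
  nb #..#.: next=#  (t=2,i=8, bit18=1)
  nb #...#: next=.  (t=9,i=15, bit17=0)
  nb #....: next=.  (t=0,i=6, bit16=0)
  nb .####: next=.  (t=0,i=2, bit15=0)
  nb .###.: next=.  (t=1,i=0, bit14=0)
  nb .##.#: next=#  (t=0,i=15, bit13=1)
  nb .##..: next=#  (t=1,i=5, bit12=1)
  nb .#.##: next=.  (t=2,i=4, bit11=0)
  nb .#.#.: next=#  (t=0,i=10, bit10=1)
  nb .#..#: next=#  (t=0,i=12, bit9=1)
  nb .#...: next=#  (t=2,i=10, bit8=1)
  nb ..###: next=.  (t=1,i=10, bit7=0)
  nb ..##.: next=.  (t=0,i=14, bit6=0)
  nb ..#.#: next=.  (t=0,i=9, bit5=0)
  nb ..#..: next=#  (t=2,i=9, bit4=1)
  nb ...##: next=#  (t=1,i=9, bit3=1)
  nb ...#.: next=.  (t=0,i=8, bit2=0)
  nb ....#: next=.  (t=0,i=7, bit1=0)
  nb .....: next=.  (t=5,i=1, bit0=0)
  bits 00011101110111000011011100011000 = 500971288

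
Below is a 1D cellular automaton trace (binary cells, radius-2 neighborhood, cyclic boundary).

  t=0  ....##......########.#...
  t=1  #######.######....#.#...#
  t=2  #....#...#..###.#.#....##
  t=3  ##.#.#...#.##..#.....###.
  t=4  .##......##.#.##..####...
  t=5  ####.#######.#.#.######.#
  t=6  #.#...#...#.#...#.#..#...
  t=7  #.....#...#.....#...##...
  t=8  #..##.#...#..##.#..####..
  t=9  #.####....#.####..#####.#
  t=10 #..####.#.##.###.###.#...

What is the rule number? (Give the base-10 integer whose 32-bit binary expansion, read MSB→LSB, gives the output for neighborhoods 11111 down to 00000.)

1426897147

  [31] ##### => .  t=0,i=14
  [30] ####. => #  t=0,i=18
  [29] ###.# => .  t=0,i=19
  [28] ###.. => #  t=1,i=13
  [27] ##.## => .  t=1,i=7
  [26] ##.#. => #  t=0,i=20
  [25] ##..# => .  t=3,i=13
  [24] ##... => #  t=0,i=6
  [23] #.### => .  t=1,i=8
  [22] #.##. => .  t=3,i=0
  [21] #.#.# => .  t=2,i=16
  [20] #.#.. => .  t=0,i=21
  [19] #..## => #  t=2,i=11
  [18] #..#. => #  t=3,i=14
  [17] #...# => .  t=1,i=22
  [16] #.... => .  t=0,i=7
  [15] .#### => #  t=0,i=13
  [14] .###. => .  t=2,i=13
  [13] .##.# => #  t=3,i=1
  [12] .##.. => #  t=0,i=5
  [11] .#.## => #  t=3,i=10
  [10] .#.#. => .  t=1,i=19
  [9] .#..# => .  t=2,i=10
  [8] .#... => .  t=0,i=22
  [7] ..### => #  t=0,i=12
  [6] ..##. => #  t=0,i=4
  [5] ..#.# => #  t=1,i=18
  [4] ..#.. => #  t=2,i=5
  [3] ...## => #  t=0,i=3
  [2] ...#. => .  t=1,i=17
  [1] ....# => #  t=0,i=2
  [0] ..... => #  t=0,i=0
  bits 01010101000011001011100011111011 = 1426897147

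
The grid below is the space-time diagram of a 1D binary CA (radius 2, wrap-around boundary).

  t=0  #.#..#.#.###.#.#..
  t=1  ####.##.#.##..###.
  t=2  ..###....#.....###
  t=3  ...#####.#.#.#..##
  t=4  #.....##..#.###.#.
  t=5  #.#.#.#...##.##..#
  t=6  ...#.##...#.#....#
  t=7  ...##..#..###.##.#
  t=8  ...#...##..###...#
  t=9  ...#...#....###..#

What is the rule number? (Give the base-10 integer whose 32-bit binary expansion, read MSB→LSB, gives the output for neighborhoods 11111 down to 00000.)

  [31] ##### => .  t=3,i=5
  [30] ####. => #  t=1,i=2
  [29] ###.# => #  t=0,i=11
  [28] ###.. => #  t=2,i=4
  [27] ##.## => #  t=1,i=4
  [26] ##.#. => .  t=0,i=12
  [25] ##..# => .  t=1,i=12
  [24] ##... => #  t=2,i=5
  [23] #.### => .  t=0,i=9
  [22] #.##. => .  t=1,i=5
  [21] #.#.# => .  t=0,i=7
  [20] #.#.. => #  t=0,i=2
  [19] #..## => .  t=1,i=13
  [18] #..#. => .  t=0,i=4
  [17] #...# => .  t=3,i=1
  [16] #.... => #  t=2,i=6
  [15] .#### => .  t=1,i=1
  [14] .###. => #  t=0,i=10
  [13] .##.# => .  t=1,i=6
  [12] .##.. => .  t=1,i=11
  [11] .#.## => #  t=0,i=8
  [10] .#.#. => #  t=0,i=1
  [9] .#..# => #  t=0,i=3
  [8] .#... => .  t=2,i=10
  [7] ..### => .  t=1,i=14
  [6] ..##. => #  t=3,i=16
  [5] ..#.# => #  t=0,i=0
  [4] ..#.. => #  t=2,i=9
  [3] ...## => .  t=2,i=14
  [2] ...#. => .  t=2,i=8
  [1] ....# => #  t=2,i=7
  [0] ..... => .  t=2,i=12
  bits 01111001000100010100111001110010 = 2031177330

2031177330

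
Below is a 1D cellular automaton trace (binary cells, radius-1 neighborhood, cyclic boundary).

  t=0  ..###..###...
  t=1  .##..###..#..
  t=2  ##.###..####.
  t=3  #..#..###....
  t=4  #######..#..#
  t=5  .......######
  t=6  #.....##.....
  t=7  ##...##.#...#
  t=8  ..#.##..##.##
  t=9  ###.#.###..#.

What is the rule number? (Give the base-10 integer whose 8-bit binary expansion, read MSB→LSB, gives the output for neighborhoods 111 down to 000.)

  ###|.  b7=0 t=0,i=3
  ##.|.  b6=0 t=0,i=4
  #.#|.  b5=0 t=2,i=2
  #..|#  b4=1 t=0,i=5
  .##|#  b3=1 t=0,i=2
  .#.|#  b2=1 t=1,i=10
  ..#|#  b1=1 t=0,i=1
  ...|.  b0=0 t=0,i=0
  bits 00011110 = 30

30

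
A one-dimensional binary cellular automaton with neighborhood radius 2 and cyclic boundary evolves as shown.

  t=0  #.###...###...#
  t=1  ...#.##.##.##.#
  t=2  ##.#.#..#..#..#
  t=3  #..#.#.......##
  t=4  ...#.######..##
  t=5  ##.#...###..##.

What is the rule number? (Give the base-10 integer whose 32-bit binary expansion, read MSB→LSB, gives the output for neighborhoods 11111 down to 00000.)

  ##### -> #   bit 31 = 1  t=4,i=7
  ####. -> #   bit 30 = 1  t=4,i=9
  ###.# -> .   bit 29 = 0  t=2,i=1
  ###.. -> .   bit 28 = 0  t=0,i=4
  ##.## -> .   bit 27 = 0  t=0,i=1
  ##.#. -> .   bit 26 = 0  t=1,i=13
  ##..# -> .   bit 25 = 0  t=3,i=1
  ##... -> #   bit 24 = 1  t=0,i=5
  #.### -> .   bit 23 = 0  t=0,i=2
  #.##. -> #   bit 22 = 1  t=1,i=5
  #.#.# -> #   bit 21 = 1  t=2,i=3
  #.#.. -> #   bit 20 = 1  t=1,i=14
  #..## -> #   bit 19 = 1  t=2,i=13
  #..#. -> .   bit 18 = 0  t=2,i=7
  #...# -> #   bit 17 = 1  t=0,i=6
  #.... -> #   bit 16 = 1  t=3,i=7
  .#### -> .   bit 15 = 0  t=4,i=6
  .###. -> #   bit 14 = 1  t=0,i=3
  .##.# -> .   bit 13 = 0  t=0,i=0
  .##.. -> .   bit 12 = 0  t=4,i=14
  .#.## -> .   bit 11 = 0  t=1,i=4
  .#.#. -> .   bit 10 = 0  t=2,i=4
  .#..# -> .   bit 9 = 0  t=2,i=6
  .#... -> #   bit 8 = 1  t=1,i=0
  ..### -> #   bit 7 = 1  t=0,i=8
  ..##. -> #   bit 6 = 1  t=0,i=14
  ..#.# -> #   bit 5 = 1  t=1,i=3
  ..#.. -> .   bit 4 = 0  t=2,i=8
  ...## -> .   bit 3 = 0  t=0,i=7
  ...#. -> .   bit 2 = 0  t=1,i=2
  ....# -> .   bit 1 = 0  t=3,i=11
  ..... -> #   bit 0 = 1  t=3,i=8
  bits 11000001011110110100000111100001 = 3246080481

3246080481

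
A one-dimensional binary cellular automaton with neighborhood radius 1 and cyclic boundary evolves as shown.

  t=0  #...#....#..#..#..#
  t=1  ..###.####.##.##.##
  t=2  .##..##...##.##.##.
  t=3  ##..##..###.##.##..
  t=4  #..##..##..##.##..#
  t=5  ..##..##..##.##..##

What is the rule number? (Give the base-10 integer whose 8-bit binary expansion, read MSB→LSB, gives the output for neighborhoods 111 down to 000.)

47

  [7] ### => .  t=1,i=3
  [6] ##. => .  t=0,i=0
  [5] #.# => #  t=1,i=5
  [4] #.. => .  t=0,i=1
  [3] .## => #  t=0,i=18
  [2] .#. => #  t=0,i=4
  [1] ..# => #  t=0,i=3
  [0] ... => #  t=0,i=2
  bits 00101111 = 47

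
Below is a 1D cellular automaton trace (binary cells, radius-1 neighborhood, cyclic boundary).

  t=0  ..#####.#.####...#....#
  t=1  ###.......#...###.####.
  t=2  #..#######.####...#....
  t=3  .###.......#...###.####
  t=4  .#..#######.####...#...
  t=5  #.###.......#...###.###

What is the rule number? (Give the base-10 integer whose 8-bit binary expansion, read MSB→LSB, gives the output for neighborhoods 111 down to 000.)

  ###|.  b7=0 t=0,i=3
  ##.|.  b6=0 t=0,i=6
  #.#|.  b5=0 t=0,i=7
  #..|#  b4=1 t=0,i=0
  .##|#  b3=1 t=0,i=2
  .#.|.  b2=0 t=0,i=8
  ..#|#  b1=1 t=0,i=1
  ...|#  b0=1 t=0,i=15
  bits 00011011 = 27

27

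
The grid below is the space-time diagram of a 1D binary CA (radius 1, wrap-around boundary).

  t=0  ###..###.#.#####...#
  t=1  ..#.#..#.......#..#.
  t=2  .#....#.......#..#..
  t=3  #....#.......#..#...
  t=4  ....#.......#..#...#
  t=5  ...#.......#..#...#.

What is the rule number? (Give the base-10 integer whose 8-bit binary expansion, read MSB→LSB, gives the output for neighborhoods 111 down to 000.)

  ###|.  b7=0 t=0,i=0
  ##.|#  b6=1 t=0,i=2
  #.#|.  b5=0 t=0,i=8
  #..|.  b4=0 t=0,i=3
  .##|.  b3=0 t=0,i=5
  .#.|.  b2=0 t=0,i=9
  ..#|#  b1=1 t=0,i=4
  ...|.  b0=0 t=0,i=17
  bits 01000010 = 66

66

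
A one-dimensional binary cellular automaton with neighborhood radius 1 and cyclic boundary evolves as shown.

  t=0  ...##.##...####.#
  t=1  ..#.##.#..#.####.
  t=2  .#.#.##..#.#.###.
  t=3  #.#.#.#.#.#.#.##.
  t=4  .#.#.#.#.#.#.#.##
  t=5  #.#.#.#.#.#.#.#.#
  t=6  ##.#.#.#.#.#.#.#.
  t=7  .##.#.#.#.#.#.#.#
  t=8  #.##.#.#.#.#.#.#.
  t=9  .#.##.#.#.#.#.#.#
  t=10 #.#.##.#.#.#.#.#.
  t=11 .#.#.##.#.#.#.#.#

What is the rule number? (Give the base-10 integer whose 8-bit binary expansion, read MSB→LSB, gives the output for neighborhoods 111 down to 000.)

  ### -> #   bit 7 = 1  t=0,i=12
  ##. -> #   bit 6 = 1  t=0,i=4
  #.# -> #   bit 5 = 1  t=0,i=5
  #.. -> .   bit 4 = 0  t=0,i=0
  .## -> .   bit 3 = 0  t=0,i=3
  .#. -> .   bit 2 = 0  t=0,i=16
  ..# -> #   bit 1 = 1  t=0,i=2
  ... -> .   bit 0 = 0  t=0,i=1
  bits 11100010 = 226

226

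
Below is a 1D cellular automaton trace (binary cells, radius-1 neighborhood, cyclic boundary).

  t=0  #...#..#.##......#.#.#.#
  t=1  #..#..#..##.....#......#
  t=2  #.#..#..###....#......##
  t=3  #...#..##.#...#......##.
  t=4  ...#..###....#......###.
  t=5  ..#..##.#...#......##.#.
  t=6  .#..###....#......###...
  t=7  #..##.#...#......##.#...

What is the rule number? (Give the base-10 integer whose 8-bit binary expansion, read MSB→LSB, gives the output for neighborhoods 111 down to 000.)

74

  ###|.  b7=0 t=2,i=9
  ##.|#  b6=1 t=0,i=0
  #.#|.  b5=0 t=0,i=8
  #..|.  b4=0 t=0,i=1
  .##|#  b3=1 t=0,i=9
  .#.|.  b2=0 t=0,i=4
  ..#|#  b1=1 t=0,i=3
  ...|.  b0=0 t=0,i=2
  bits 01001010 = 74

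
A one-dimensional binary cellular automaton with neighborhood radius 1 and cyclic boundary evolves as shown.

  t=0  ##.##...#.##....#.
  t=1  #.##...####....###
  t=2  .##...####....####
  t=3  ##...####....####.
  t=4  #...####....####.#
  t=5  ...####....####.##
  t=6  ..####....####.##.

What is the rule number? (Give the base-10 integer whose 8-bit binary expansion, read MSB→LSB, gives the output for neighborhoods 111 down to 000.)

174

  [7] ### => #  t=1,i=8
  [6] ##. => .  t=0,i=1
  [5] #.# => #  t=0,i=2
  [4] #.. => .  t=0,i=5
  [3] .## => #  t=0,i=0
  [2] .#. => #  t=0,i=8
  [1] ..# => #  t=0,i=7
  [0] ... => .  t=0,i=6
  bits 10101110 = 174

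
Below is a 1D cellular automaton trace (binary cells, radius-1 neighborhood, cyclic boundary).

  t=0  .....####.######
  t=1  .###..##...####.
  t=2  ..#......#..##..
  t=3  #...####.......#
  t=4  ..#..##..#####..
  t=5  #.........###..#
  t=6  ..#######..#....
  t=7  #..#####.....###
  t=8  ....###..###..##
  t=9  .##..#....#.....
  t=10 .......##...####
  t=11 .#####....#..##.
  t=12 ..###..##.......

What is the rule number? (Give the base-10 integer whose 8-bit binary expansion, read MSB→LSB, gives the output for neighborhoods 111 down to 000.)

129

  [7] ### => #  t=0,i=6
  [6] ##. => .  t=0,i=8
  [5] #.# => .  t=0,i=9
  [4] #.. => .  t=0,i=0
  [3] .## => .  t=0,i=5
  [2] .#. => .  t=2,i=2
  [1] ..# => .  t=0,i=4
  [0] ... => #  t=0,i=1
  bits 10000001 = 129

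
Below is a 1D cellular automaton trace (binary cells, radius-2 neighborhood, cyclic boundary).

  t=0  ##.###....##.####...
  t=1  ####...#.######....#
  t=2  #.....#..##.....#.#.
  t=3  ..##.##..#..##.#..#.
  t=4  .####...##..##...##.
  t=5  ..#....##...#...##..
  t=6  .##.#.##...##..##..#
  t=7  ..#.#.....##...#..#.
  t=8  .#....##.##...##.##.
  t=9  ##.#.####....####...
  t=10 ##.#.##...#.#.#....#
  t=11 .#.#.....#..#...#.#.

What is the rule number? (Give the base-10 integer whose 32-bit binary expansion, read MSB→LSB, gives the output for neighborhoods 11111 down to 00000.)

  #####|.  b31=0 t=1,i=1
  ####.|.  b30=0 t=0,i=15
  ###.#|#  b29=1 t=10,i=1
  ###..|.  b28=0 t=0,i=5
  ##.##|#  b27=1 t=0,i=2
  ##.#.|.  b26=0 t=3,i=14
  ##..#|.  b25=0 t=3,i=7
  ##...|.  b24=0 t=0,i=6
  #.###|#  b23=1 t=0,i=3
  #.##.|.  b22=0 t=3,i=5
  #.#.#|#  b21=1 t=2,i=18
  #.#..|.  b20=0 t=2,i=0
  #..##|.  b19=0 t=2,i=8
  #..#.|#  b18=1 t=3,i=8
  #...#|.  b17=0 t=0,i=18
  #....|#  b16=1 t=0,i=7
  .####|#  b15=1 t=0,i=14
  .###.|.  b14=0 t=0,i=4
  .##.#|#  b13=1 t=0,i=1
  .##..|.  b12=0 t=2,i=10
  .#.##|.  b11=0 t=1,i=8
  .#.#.|.  b10=0 t=2,i=17
  .#..#|.  b9=0 t=2,i=7
  .#...|.  b8=0 t=2,i=1
  ..###|.  b7=0 t=1,i=19
  ..##.|#  b6=1 t=0,i=0
  ..#.#|.  b5=0 t=1,i=7
  ..#..|#  b4=1 t=2,i=6
  ...##|#  b3=1 t=0,i=9
  ...#.|#  b2=1 t=1,i=6
  ....#|.  b1=0 t=0,i=8
  .....|#  b0=1 t=2,i=3
  bits 00101000101001011010000001011101 = 681943133

681943133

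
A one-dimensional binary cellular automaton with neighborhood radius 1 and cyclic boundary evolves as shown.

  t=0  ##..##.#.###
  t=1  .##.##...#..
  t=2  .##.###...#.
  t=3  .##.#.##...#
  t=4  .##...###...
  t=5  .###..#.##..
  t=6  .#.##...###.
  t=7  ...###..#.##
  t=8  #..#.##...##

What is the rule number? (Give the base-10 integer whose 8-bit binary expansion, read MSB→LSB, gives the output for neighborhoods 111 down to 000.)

  ### -> .   bit 7 = 0  t=0,i=0
  ##. -> #   bit 6 = 1  t=0,i=1
  #.# -> .   bit 5 = 0  t=0,i=6
  #.. -> #   bit 4 = 1  t=0,i=2
  .## -> #   bit 3 = 1  t=0,i=4
  .#. -> .   bit 2 = 0  t=0,i=7
  ..# -> .   bit 1 = 0  t=0,i=3
  ... -> .   bit 0 = 0  t=1,i=7
  bits 01011000 = 88

88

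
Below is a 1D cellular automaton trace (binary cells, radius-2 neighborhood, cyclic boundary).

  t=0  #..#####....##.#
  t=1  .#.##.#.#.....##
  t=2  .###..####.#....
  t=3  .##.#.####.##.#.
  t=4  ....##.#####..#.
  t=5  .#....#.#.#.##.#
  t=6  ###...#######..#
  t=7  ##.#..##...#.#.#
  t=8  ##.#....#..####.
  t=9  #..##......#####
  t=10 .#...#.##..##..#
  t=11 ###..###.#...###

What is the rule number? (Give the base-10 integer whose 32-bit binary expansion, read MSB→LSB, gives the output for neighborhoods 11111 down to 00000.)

  [31] ##### => .  t=0,i=5
  [30] ####. => #  t=0,i=6
  [29] ###.# => #  t=2,i=9
  [28] ###.. => .  t=0,i=7
  [27] ##.## => #  t=0,i=14
  [26] ##.#. => .  t=1,i=0
  [25] ##..# => #  t=0,i=1
  [24] ##... => #  t=0,i=8
  [23] #.### => .  t=3,i=6
  [22] #.##. => #  t=0,i=15
  [21] #.#.# => #  t=1,i=1
  [20] #.#.. => #  t=1,i=8
  [19] #..## => .  t=0,i=2
  [18] #..#. => #  t=4,i=13
  [17] #...# => .  t=6,i=4
  [16] #.... => .  t=0,i=9
  [15] .#### => #  t=0,i=4
  [14] .###. => #  t=2,i=2
  [13] .##.# => .  t=0,i=13
  [12] .##.. => .  t=0,i=0
  [11] .#.## => #  t=1,i=2
  [10] .#.#. => #  t=1,i=7
  [9] .#..# => .  t=3,i=15
  [8] .#... => #  t=1,i=9
  [7] ..### => #  t=0,i=3
  [6] ..##. => .  t=0,i=12
  [5] ..#.# => #  t=5,i=6
  [4] ..#.. => .  t=4,i=14
  [3] ...## => .  t=0,i=11
  [2] ...#. => .  t=5,i=5
  [1] ....# => .  t=0,i=10
  [0] ..... => #  t=1,i=11
  bits 01101011011101001100110110100001 = 1802816929

1802816929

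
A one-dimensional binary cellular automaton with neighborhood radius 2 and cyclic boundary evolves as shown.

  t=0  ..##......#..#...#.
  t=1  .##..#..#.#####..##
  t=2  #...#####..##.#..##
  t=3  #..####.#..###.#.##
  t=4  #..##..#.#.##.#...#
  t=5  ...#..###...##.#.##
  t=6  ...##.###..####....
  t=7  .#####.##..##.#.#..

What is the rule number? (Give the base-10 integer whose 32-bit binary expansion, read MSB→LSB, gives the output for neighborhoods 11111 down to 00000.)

  ##### -> #   bit 31 = 1  t=1,i=12
  ####. -> .   bit 30 = 0  t=1,i=13
  ###.# -> .   bit 29 = 0  t=3,i=6
  ###.. -> #   bit 28 = 1  t=1,i=14
  ##.## -> #   bit 27 = 1  t=1,i=0
  ##.#. -> #   bit 26 = 1  t=2,i=13
  ##..# -> .   bit 25 = 0  t=1,i=3
  ##... -> .   bit 24 = 0  t=0,i=4
  #.### -> .   bit 23 = 0  t=1,i=10
  #.##. -> .   bit 22 = 0  t=1,i=1
  #.#.# -> .   bit 21 = 0  t=3,i=15
  #.#.. -> .   bit 20 = 0  t=2,i=14
  #..## -> .   bit 19 = 0  t=1,i=16
  #..#. -> #   bit 18 = 1  t=0,i=12
  #...# -> .   bit 17 = 0  t=0,i=0
  #.... -> #   bit 16 = 1  t=0,i=5
  .#### -> #   bit 15 = 1  t=1,i=11
  .###. -> #   bit 14 = 1  t=2,i=18
  .##.# -> #   bit 13 = 1  t=1,i=18
  .##.. -> .   bit 12 = 0  t=0,i=3
  .#.## -> .   bit 11 = 0  t=1,i=9
  .#.#. -> #   bit 10 = 1  t=4,i=8
  .#..# -> #   bit 9 = 1  t=0,i=11
  .#... -> #   bit 8 = 1  t=0,i=14
  ..### -> #   bit 7 = 1  t=2,i=4
  ..##. -> #   bit 6 = 1  t=0,i=2
  ..#.# -> #   bit 5 = 1  t=1,i=8
  ..#.. -> #   bit 4 = 1  t=0,i=10
  ...## -> #   bit 3 = 1  t=0,i=1
  ...#. -> .   bit 2 = 0  t=0,i=9
  ....# -> #   bit 1 = 1  t=0,i=8
  ..... -> .   bit 0 = 0  t=0,i=6
  bits 10011100000001011110011111111010 = 2617632762

2617632762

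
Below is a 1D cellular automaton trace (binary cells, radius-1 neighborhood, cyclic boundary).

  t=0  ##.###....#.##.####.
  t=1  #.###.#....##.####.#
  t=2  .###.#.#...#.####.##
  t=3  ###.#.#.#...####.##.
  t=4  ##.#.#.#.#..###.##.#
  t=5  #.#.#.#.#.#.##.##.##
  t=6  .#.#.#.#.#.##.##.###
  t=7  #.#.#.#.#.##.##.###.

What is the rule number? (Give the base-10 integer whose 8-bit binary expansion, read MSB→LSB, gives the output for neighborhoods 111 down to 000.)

  nb ###: next=#  (t=0,i=4, bit7=1)
  nb ##.: next=.  (t=0,i=1, bit6=0)
  nb #.#: next=#  (t=0,i=2, bit5=1)
  nb #..: next=#  (t=0,i=6, bit4=1)
  nb .##: next=#  (t=0,i=0, bit3=1)
  nb .#.: next=.  (t=0,i=10, bit2=0)
  nb ..#: next=.  (t=0,i=9, bit1=0)
  nb ...: next=.  (t=0,i=7, bit0=0)
  bits 10111000 = 184

184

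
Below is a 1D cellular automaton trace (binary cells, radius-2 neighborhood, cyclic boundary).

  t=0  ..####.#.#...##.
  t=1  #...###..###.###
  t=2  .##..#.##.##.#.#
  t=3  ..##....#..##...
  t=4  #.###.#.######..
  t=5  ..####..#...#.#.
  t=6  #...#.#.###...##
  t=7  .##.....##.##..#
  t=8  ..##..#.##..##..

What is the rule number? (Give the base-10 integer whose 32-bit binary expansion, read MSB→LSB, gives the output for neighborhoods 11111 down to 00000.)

  ##### -> .   bit 31 = 0  t=4,i=10
  ####. -> #   bit 30 = 1  t=0,i=4
  ###.# -> #   bit 29 = 1  t=0,i=5
  ###.. -> .   bit 28 = 0  t=1,i=0
  ##.## -> .   bit 27 = 0  t=1,i=12
  ##.#. -> #   bit 26 = 1  t=0,i=6
  ##..# -> #   bit 25 = 1  t=1,i=7
  ##... -> #   bit 24 = 1  t=0,i=15
  #.### -> #   bit 23 = 1  t=1,i=13
  #.##. -> .   bit 22 = 0  t=2,i=1
  #.#.# -> .   bit 21 = 0  t=0,i=7
  #.#.. -> #   bit 20 = 1  t=0,i=9
  #..## -> #   bit 19 = 1  t=1,i=8
  #..#. -> .   bit 18 = 0  t=2,i=4
  #...# -> #   bit 17 = 1  t=0,i=0
  #.... -> .   bit 16 = 0  t=3,i=5
  .#### -> .   bit 15 = 0  t=0,i=3
  .###. -> #   bit 14 = 1  t=1,i=5
  .##.# -> #   bit 13 = 1  t=2,i=8
  .##.. -> #   bit 12 = 1  t=0,i=14
  .#.## -> .   bit 11 = 0  t=2,i=0
  .#.#. -> .   bit 10 = 0  t=0,i=8
  .#..# -> #   bit 9 = 1  t=3,i=9
  .#... -> #   bit 8 = 1  t=0,i=10
  ..### -> .   bit 7 = 0  t=0,i=2
  ..##. -> #   bit 6 = 1  t=0,i=13
  ..#.# -> .   bit 5 = 0  t=2,i=5
  ..#.. -> #   bit 4 = 1  t=3,i=8
  ...## -> .   bit 3 = 0  t=0,i=1
  ...#. -> .   bit 2 = 0  t=3,i=7
  ....# -> #   bit 1 = 1  t=3,i=0
  ..... -> .   bit 0 = 0  t=3,i=15
  bits 01100111100110100111001101010010 = 1738175314

1738175314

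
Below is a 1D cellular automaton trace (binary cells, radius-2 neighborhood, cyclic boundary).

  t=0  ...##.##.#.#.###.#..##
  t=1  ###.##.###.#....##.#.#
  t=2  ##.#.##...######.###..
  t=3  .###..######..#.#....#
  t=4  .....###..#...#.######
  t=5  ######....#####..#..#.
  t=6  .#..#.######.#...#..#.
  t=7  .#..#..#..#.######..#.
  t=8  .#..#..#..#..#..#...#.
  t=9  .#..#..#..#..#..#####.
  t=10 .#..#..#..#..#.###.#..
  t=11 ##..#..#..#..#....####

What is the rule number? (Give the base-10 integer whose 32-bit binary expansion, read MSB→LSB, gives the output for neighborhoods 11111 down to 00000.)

1295757759

  [31] ##### => .  t=2,i=12
  [30] ####. => #  t=1,i=1
  [29] ###.# => .  t=0,i=15
  [28] ###.. => .  t=2,i=19
  [27] ##.## => #  t=0,i=5
  [26] ##.#. => #  t=0,i=8
  [25] ##..# => .  t=2,i=20
  [24] ##... => #  t=0,i=0
  [23] #.### => .  t=0,i=13
  [22] #.##. => .  t=0,i=6
  [21] #.#.# => #  t=0,i=9
  [20] #.#.. => #  t=0,i=17
  [19] #..## => #  t=0,i=19
  [18] #..#. => .  t=3,i=13
  [17] #...# => #  t=0,i=1
  [16] #.... => #  t=1,i=13
  [15] .#### => #  t=1,i=0
  [14] .###. => .  t=0,i=14
  [13] .##.# => #  t=0,i=4
  [12] .##.. => #  t=0,i=21
  [11] .#.## => .  t=0,i=12
  [10] .#.#. => .  t=0,i=10
  [9] .#..# => .  t=0,i=18
  [8] .#... => #  t=1,i=12
  [7] ..### => #  t=2,i=10
  [6] ..##. => .  t=0,i=3
  [5] ..#.# => #  t=3,i=14
  [4] ..#.. => #  t=4,i=10
  [3] ...## => #  t=0,i=2
  [2] ...#. => #  t=3,i=20
  [1] ....# => #  t=1,i=14
  [0] ..... => #  t=4,i=2
  bits 01001101001110111011000110111111 = 1295757759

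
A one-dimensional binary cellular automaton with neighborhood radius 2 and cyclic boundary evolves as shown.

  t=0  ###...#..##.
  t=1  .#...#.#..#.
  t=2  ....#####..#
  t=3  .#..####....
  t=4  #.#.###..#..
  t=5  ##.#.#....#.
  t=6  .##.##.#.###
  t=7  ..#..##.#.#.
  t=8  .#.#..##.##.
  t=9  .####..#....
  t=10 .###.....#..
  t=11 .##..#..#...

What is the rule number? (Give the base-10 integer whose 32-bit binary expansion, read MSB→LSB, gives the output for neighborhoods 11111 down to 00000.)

3289509540

  nb #####: next=#  (t=2,i=6, bit31=1)
  nb ####.: next=#  (t=2,i=7, bit30=1)
  nb ###.#: next=.  (t=6,i=11, bit29=0)
  nb ###..: next=.  (t=0,i=2, bit28=0)
  nb ##.##: next=.  (t=0,i=11, bit27=0)
  nb ##.#.: next=#  (t=5,i=2, bit26=1)
  nb ##..#: next=.  (t=2,i=9, bit25=0)
  nb ##...: next=.  (t=0,i=3, bit24=0)
  nb #.###: next=.  (t=0,i=0, bit23=0)
  nb #.##.: next=.  (t=5,i=0, bit22=0)
  nb #.#.#: next=.  (t=4,i=2, bit21=0)
  nb #.#..: next=#  (t=1,i=7, bit20=1)
  nb #..##: next=.  (t=0,i=8, bit19=0)
  nb #..#.: next=.  (t=1,i=0, bit18=0)
  nb #...#: next=.  (t=0,i=4, bit17=0)
  nb #....: next=#  (t=2,i=1, bit16=1)
  nb .####: next=#  (t=2,i=5, bit15=1)
  nb .###.: next=#  (t=0,i=1, bit14=1)
  nb .##.#: next=#  (t=0,i=10, bit13=1)
  nb .##..: next=.  (t=8,i=10, bit12=0)
  nb .#.##: next=#  (t=4,i=3, bit11=1)
  nb .#.#.: next=#  (t=1,i=6, bit10=1)
  nb .#..#: next=#  (t=0,i=7, bit9=1)
  nb .#...: next=.  (t=1,i=2, bit8=0)
  nb ..###: next=#  (t=2,i=4, bit7=1)
  nb ..##.: next=.  (t=0,i=9, bit6=0)
  nb ..#.#: next=#  (t=1,i=5, bit5=1)
  nb ..#..: next=.  (t=0,i=6, bit4=0)
  nb ...##: next=.  (t=2,i=3, bit3=0)
  nb ...#.: next=#  (t=0,i=5, bit2=1)
  nb ....#: next=.  (t=2,i=2, bit1=0)
  nb .....: next=.  (t=3,i=10, bit0=0)
  bits 11000100000100011110111010100100 = 3289509540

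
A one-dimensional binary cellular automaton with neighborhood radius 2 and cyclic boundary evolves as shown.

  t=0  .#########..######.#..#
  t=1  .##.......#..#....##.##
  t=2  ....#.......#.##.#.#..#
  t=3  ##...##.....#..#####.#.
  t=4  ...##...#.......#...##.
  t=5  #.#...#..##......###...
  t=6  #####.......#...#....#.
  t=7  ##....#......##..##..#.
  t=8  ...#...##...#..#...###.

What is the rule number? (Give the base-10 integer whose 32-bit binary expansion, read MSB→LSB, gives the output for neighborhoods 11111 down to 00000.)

  ##### -> .   bit 31 = 0  t=0,i=3
  ####. -> .   bit 30 = 0  t=0,i=8
  ###.# -> .   bit 29 = 0  t=0,i=17
  ###.. -> .   bit 28 = 0  t=0,i=9
  ##.## -> .   bit 27 = 0  t=1,i=0
  ##.#. -> #   bit 26 = 1  t=0,i=18
  ##..# -> #   bit 25 = 1  t=0,i=10
  ##... -> .   bit 24 = 0  t=1,i=3
  #.### -> #   bit 23 = 1  t=0,i=1
  #.##. -> .   bit 22 = 0  t=1,i=1
  #.#.# -> #   bit 21 = 1  t=2,i=17
  #.#.. -> #   bit 20 = 1  t=0,i=19
  #..## -> .   bit 19 = 0  t=0,i=11
  #..#. -> #   bit 18 = 1  t=0,i=21
  #...# -> #   bit 17 = 1  t=3,i=3
  #.... -> #   bit 16 = 1  t=1,i=4
  .#### -> #   bit 15 = 1  t=0,i=2
  .###. -> .   bit 14 = 0  t=5,i=18
  .##.# -> #   bit 13 = 1  t=1,i=19
  .##.. -> .   bit 12 = 0  t=1,i=2
  .#.## -> .   bit 11 = 0  t=0,i=0
  .#.#. -> #   bit 10 = 1  t=2,i=18
  .#..# -> .   bit 9 = 0  t=0,i=20
  .#... -> #   bit 8 = 1  t=1,i=14
  ..### -> .   bit 7 = 0  t=0,i=12
  ..##. -> .   bit 6 = 0  t=1,i=18
  ..#.# -> #   bit 5 = 1  t=0,i=22
  ..#.. -> .   bit 4 = 0  t=1,i=10
  ...## -> #   bit 3 = 1  t=1,i=17
  ...#. -> .   bit 2 = 0  t=1,i=9
  ....# -> .   bit 1 = 0  t=1,i=8
  ..... -> .   bit 0 = 0  t=1,i=5
  bits 00000110101101111010010100101000 = 112698664

112698664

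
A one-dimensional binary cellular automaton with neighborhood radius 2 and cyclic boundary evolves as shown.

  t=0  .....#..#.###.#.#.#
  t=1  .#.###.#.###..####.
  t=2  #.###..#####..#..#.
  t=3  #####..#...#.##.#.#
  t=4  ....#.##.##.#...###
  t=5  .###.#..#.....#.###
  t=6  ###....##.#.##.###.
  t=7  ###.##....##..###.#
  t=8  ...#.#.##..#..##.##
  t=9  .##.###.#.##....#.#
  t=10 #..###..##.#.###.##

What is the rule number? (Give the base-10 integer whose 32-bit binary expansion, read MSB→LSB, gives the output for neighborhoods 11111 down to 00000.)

  ##### -> .   bit 31 = 0  t=2,i=9
  ####. -> .   bit 30 = 0  t=1,i=16
  ###.# -> .   bit 29 = 0  t=0,i=12
  ###.. -> #   bit 28 = 1  t=1,i=11
  ##.## -> #   bit 27 = 1  t=4,i=8
  ##.#. -> .   bit 26 = 0  t=0,i=13
  ##..# -> .   bit 25 = 0  t=1,i=12
  ##... -> .   bit 24 = 0  t=4,i=0
  #.### -> #   bit 23 = 1  t=0,i=10
  #.##. -> .   bit 22 = 0  t=3,i=13
  #.#.# -> #   bit 21 = 1  t=0,i=14
  #.#.. -> .   bit 20 = 0  t=0,i=18
  #..## -> .   bit 19 = 0  t=1,i=13
  #..#. -> #   bit 18 = 1  t=0,i=7
  #...# -> #   bit 17 = 1  t=3,i=9
  #.... -> #   bit 16 = 1  t=0,i=1
  .#### -> .   bit 15 = 0  t=1,i=15
  .###. -> #   bit 14 = 1  t=0,i=11
  .##.# -> .   bit 13 = 0  t=3,i=14
  .##.. -> #   bit 12 = 1  t=7,i=5
  .#.## -> #   bit 11 = 1  t=0,i=9
  .#.#. -> #   bit 10 = 1  t=0,i=15
  .#..# -> .   bit 9 = 0  t=0,i=6
  .#... -> .   bit 8 = 0  t=0,i=0
  ..### -> #   bit 7 = 1  t=1,i=14
  ..##. -> .   bit 6 = 0  t=6,i=7
  ..#.# -> .   bit 5 = 0  t=0,i=8
  ..#.. -> #   bit 4 = 1  t=0,i=5
  ...## -> .   bit 3 = 0  t=4,i=15
  ...#. -> #   bit 2 = 1  t=0,i=4
  ....# -> #   bit 1 = 1  t=0,i=3
  ..... -> .   bit 0 = 0  t=0,i=2
  bits 00011000101001110101110010010110 = 413621398

413621398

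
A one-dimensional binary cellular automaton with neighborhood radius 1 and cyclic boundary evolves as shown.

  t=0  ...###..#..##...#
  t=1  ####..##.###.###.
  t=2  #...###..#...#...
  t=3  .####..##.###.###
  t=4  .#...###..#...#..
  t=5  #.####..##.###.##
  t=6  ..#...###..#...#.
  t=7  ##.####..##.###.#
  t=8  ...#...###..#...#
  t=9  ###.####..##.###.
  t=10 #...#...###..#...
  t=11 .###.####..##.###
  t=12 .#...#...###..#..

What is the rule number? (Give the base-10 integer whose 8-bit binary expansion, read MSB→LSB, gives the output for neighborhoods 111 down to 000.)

27

  nb ###: next=.  (t=0,i=4, bit7=0)
  nb ##.: next=.  (t=0,i=5, bit6=0)
  nb #.#: next=.  (t=1,i=8, bit5=0)
  nb #..: next=#  (t=0,i=0, bit4=1)
  nb .##: next=#  (t=0,i=3, bit3=1)
  nb .#.: next=.  (t=0,i=8, bit2=0)
  nb ..#: next=#  (t=0,i=2, bit1=1)
  nb ...: next=#  (t=0,i=1, bit0=1)
  bits 00011011 = 27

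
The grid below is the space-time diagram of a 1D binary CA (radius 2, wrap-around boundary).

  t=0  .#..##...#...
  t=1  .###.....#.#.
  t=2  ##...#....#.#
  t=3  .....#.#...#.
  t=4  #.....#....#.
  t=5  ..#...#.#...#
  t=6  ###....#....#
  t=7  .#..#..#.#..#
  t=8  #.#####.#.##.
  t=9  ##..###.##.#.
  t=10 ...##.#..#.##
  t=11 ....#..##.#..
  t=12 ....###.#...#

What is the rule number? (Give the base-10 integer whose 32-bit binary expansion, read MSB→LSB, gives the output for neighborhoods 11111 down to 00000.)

3761057424

  [31] ##### => #  t=8,i=4
  [30] ####. => #  t=6,i=1
  [29] ###.# => #  t=8,i=6
  [28] ###.. => .  t=1,i=3
  [27] ##.## => .  t=9,i=7
  [26] ##.#. => .  t=8,i=7
  [25] ##..# => .  t=9,i=2
  [24] ##... => .  t=0,i=6
  [23] #.### => .  t=2,i=12
  [22] #.##. => .  t=8,i=10
  [21] #.#.# => #  t=8,i=0
  [20] #.#.. => .  t=1,i=11
  [19] #..## => #  t=0,i=3
  [18] #..#. => #  t=5,i=1
  [17] #...# => .  t=0,i=7
  [16] #.... => #  t=0,i=11
  [15] .#### => .  t=6,i=0
  [14] .###. => .  t=1,i=2
  [13] .##.# => #  t=8,i=11
  [12] .##.. => .  t=0,i=5
  [11] .#.## => #  t=2,i=11
  [10] .#.#. => #  t=1,i=10
  [9] .#..# => #  t=0,i=2
  [8] .#... => .  t=0,i=10
  [7] ..### => #  t=1,i=1
  [6] ..##. => .  t=0,i=4
  [5] ..#.# => .  t=1,i=9
  [4] ..#.. => #  t=0,i=1
  [3] ...## => .  t=6,i=11
  [2] ...#. => .  t=0,i=0
  [1] ....# => .  t=0,i=12
  [0] ..... => .  t=1,i=6
  bits 11100000001011010010111010010000 = 3761057424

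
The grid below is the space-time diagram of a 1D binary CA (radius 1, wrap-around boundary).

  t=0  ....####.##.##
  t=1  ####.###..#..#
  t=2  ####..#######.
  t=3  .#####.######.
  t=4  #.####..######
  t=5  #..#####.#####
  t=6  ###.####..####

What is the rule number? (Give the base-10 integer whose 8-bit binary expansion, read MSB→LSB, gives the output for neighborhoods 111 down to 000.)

215

  nb ###: next=#  (t=0,i=5, bit7=1)
  nb ##.: next=#  (t=0,i=7, bit6=1)
  nb #.#: next=.  (t=0,i=8, bit5=0)
  nb #..: next=#  (t=0,i=0, bit4=1)
  nb .##: next=.  (t=0,i=4, bit3=0)
  nb .#.: next=#  (t=1,i=10, bit2=1)
  nb ..#: next=#  (t=0,i=3, bit1=1)
  nb ...: next=#  (t=0,i=1, bit0=1)
  bits 11010111 = 215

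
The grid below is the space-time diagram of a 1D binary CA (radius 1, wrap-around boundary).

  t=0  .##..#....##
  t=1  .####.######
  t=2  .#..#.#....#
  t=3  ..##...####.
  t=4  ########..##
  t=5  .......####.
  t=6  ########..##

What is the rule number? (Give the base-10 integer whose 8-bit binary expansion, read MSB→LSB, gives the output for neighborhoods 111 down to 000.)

  ### -> .   bit 7 = 0  t=1,i=2
  ##. -> #   bit 6 = 1  t=0,i=2
  #.# -> .   bit 5 = 0  t=0,i=0
  #.. -> #   bit 4 = 1  t=0,i=3
  .## -> #   bit 3 = 1  t=0,i=1
  .#. -> .   bit 2 = 0  t=0,i=5
  ..# -> #   bit 1 = 1  t=0,i=4
  ... -> #   bit 0 = 1  t=0,i=7
  bits 01011011 = 91

91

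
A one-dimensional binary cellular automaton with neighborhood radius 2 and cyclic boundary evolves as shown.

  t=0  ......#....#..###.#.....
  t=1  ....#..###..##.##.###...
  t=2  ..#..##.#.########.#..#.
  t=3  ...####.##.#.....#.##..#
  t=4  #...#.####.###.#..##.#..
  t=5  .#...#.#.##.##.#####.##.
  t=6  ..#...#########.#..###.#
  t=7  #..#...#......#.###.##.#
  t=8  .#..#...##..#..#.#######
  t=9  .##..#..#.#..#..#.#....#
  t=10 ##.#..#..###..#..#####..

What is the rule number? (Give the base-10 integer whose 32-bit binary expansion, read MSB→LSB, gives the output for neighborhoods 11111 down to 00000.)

712634178

  [31] ##### => .  t=2,i=12
  [30] ####. => .  t=2,i=16
  [29] ###.# => #  t=0,i=16
  [28] ###.. => .  t=1,i=9
  [27] ##.## => #  t=1,i=14
  [26] ##.#. => .  t=0,i=17
  [25] ##..# => #  t=1,i=10
  [24] ##... => .  t=1,i=21
  [23] #.### => .  t=1,i=18
  [22] #.##. => #  t=1,i=15
  [21] #.#.# => #  t=2,i=8
  [20] #.#.. => #  t=0,i=18
  [19] #..## => #  t=0,i=13
  [18] #..#. => .  t=2,i=21
  [17] #...# => .  t=2,i=0
  [16] #.... => #  t=0,i=8
  [15] .#### => #  t=2,i=11
  [14] .###. => #  t=0,i=15
  [13] .##.# => #  t=1,i=13
  [12] .##.. => .  t=3,i=20
  [11] .#.## => #  t=2,i=9
  [10] .#.#. => #  t=5,i=6
  [9] .#..# => #  t=0,i=12
  [8] .#... => #  t=0,i=7
  [7] ..### => .  t=0,i=14
  [6] ..##. => #  t=1,i=12
  [5] ..#.# => .  t=3,i=17
  [4] ..#.. => .  t=0,i=6
  [3] ...## => .  t=3,i=2
  [2] ...#. => .  t=0,i=5
  [1] ....# => #  t=0,i=4
  [0] ..... => .  t=0,i=0
  bits 00101010011110011110111101000010 = 712634178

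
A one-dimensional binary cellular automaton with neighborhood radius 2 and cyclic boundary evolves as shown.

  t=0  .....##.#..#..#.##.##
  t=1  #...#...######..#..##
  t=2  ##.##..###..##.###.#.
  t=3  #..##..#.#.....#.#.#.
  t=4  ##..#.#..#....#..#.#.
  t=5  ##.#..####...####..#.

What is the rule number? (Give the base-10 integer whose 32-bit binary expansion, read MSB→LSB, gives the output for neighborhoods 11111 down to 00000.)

1911853724

  [31] ##### => .  t=1,i=10
  [30] ####. => #  t=1,i=12
  [29] ###.# => #  t=2,i=17
  [28] ###.. => #  t=1,i=0
  [27] ##.## => .  t=0,i=18
  [26] ##.#. => .  t=0,i=7
  [25] ##..# => .  t=1,i=14
  [24] ##... => #  t=0,i=0
  [23] #.### => #  t=2,i=15
  [22] #.##. => #  t=0,i=16
  [21] #.#.# => #  t=2,i=19
  [20] #.#.. => #  t=0,i=8
  [19] #..## => .  t=1,i=18
  [18] #..#. => #  t=0,i=10
  [17] #...# => .  t=1,i=2
  [16] #.... => .  t=0,i=1
  [15] .#### => #  t=1,i=9
  [14] .###. => .  t=1,i=20
  [13] .##.# => .  t=0,i=6
  [12] .##.. => #  t=0,i=20
  [11] .#.## => .  t=0,i=15
  [10] .#.#. => .  t=3,i=8
  [9] .#..# => #  t=0,i=9
  [8] .#... => .  t=1,i=5
  [7] ..### => #  t=1,i=8
  [6] ..##. => .  t=0,i=5
  [5] ..#.# => .  t=0,i=14
  [4] ..#.. => #  t=0,i=11
  [3] ...## => #  t=0,i=4
  [2] ...#. => #  t=1,i=3
  [1] ....# => .  t=0,i=3
  [0] ..... => .  t=0,i=2
  bits 01110001111101001001001010011100 = 1911853724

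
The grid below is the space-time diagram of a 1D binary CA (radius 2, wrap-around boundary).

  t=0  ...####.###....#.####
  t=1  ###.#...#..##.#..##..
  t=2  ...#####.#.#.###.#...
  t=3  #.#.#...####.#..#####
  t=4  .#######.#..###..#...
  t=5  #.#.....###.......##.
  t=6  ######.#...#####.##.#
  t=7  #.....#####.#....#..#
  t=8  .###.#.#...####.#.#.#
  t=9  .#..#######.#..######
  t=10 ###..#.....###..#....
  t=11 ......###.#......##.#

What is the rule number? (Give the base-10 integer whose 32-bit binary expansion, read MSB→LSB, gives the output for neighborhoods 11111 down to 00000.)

99845965

  ##### -> .   bit 31 = 0  t=2,i=5
  ####. -> .   bit 30 = 0  t=0,i=5
  ###.# -> .   bit 29 = 0  t=0,i=6
  ###.. -> .   bit 28 = 0  t=0,i=10
  ##.## -> .   bit 27 = 0  t=0,i=7
  ##.#. -> #   bit 26 = 1  t=1,i=3
  ##..# -> .   bit 25 = 0  t=1,i=19
  ##... -> #   bit 24 = 1  t=0,i=0
  #.### -> #   bit 23 = 1  t=0,i=8
  #.##. -> #   bit 22 = 1  t=6,i=17
  #.#.# -> #   bit 21 = 1  t=2,i=9
  #.#.. -> #   bit 20 = 1  t=1,i=4
  #..## -> .   bit 19 = 0  t=1,i=10
  #..#. -> .   bit 18 = 0  t=4,i=16
  #...# -> #   bit 17 = 1  t=0,i=1
  #.... -> #   bit 16 = 1  t=0,i=12
  .#### -> #   bit 15 = 1  t=0,i=4
  .###. -> .   bit 14 = 0  t=0,i=9
  .##.# -> .   bit 13 = 0  t=1,i=12
  .##.. -> .   bit 12 = 0  t=1,i=18
  .#.## -> .   bit 11 = 0  t=0,i=16
  .#.#. -> #   bit 10 = 1  t=2,i=10
  .#..# -> #   bit 9 = 1  t=1,i=9
  .#... -> #   bit 8 = 1  t=1,i=5
  ..### -> .   bit 7 = 0  t=0,i=3
  ..##. -> #   bit 6 = 1  t=1,i=11
  ..#.# -> .   bit 5 = 0  t=0,i=15
  ..#.. -> .   bit 4 = 0  t=1,i=8
  ...## -> #   bit 3 = 1  t=0,i=2
  ...#. -> #   bit 2 = 1  t=0,i=14
  ....# -> .   bit 1 = 0  t=0,i=13
  ..... -> #   bit 0 = 1  t=2,i=0
  bits 00000101111100111000011101001101 = 99845965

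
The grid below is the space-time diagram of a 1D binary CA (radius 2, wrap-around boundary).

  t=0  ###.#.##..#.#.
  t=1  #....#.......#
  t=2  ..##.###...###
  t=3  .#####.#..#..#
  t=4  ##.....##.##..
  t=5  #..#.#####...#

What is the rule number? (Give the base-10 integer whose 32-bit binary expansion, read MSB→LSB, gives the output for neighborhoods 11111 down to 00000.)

412691290

  #####|.  b31=0 t=3,i=3
  ####.|.  b30=0 t=3,i=4
  ###.#|.  b29=0 t=0,i=2
  ###..|#  b28=1 t=2,i=7
  ##.##|#  b27=1 t=2,i=4
  ##.#.|.  b26=0 t=0,i=3
  ##..#|.  b25=0 t=0,i=8
  ##...|.  b24=0 t=1,i=1
  #.###|#  b23=1 t=0,i=0
  #.##.|.  b22=0 t=0,i=6
  #.#.#|.  b21=0 t=0,i=4
  #.#..|#  b20=1 t=3,i=7
  #..##|#  b19=1 t=2,i=1
  #..#.|.  b18=0 t=0,i=9
  #...#|.  b17=0 t=2,i=9
  #....|#  b16=1 t=1,i=2
  .####|.  b15=0 t=3,i=2
  .###.|.  b14=0 t=0,i=1
  .##.#|#  b13=1 t=2,i=3
  .##..|.  b12=0 t=0,i=7
  .#.##|#  b11=1 t=0,i=5
  .#.#.|.  b10=0 t=0,i=11
  .#..#|#  b9=1 t=3,i=8
  .#...|#  b8=1 t=1,i=6
  ..###|.  b7=0 t=2,i=11
  ..##.|#  b6=1 t=1,i=13
  ..#.#|.  b5=0 t=0,i=10
  ..#..|#  b4=1 t=1,i=5
  ...##|#  b3=1 t=1,i=12
  ...#.|.  b2=0 t=1,i=4
  ....#|#  b1=1 t=1,i=3
  .....|.  b0=0 t=1,i=8
  bits 00011000100110010010101101011010 = 412691290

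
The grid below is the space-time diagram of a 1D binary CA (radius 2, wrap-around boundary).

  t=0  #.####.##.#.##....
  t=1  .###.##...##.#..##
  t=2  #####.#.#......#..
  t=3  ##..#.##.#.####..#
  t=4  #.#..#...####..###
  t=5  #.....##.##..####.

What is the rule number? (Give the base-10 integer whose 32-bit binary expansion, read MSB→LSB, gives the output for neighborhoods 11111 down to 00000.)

715840903

  #####|.  b31=0 t=2,i=2
  ####.|.  b30=0 t=0,i=4
  ###.#|#  b29=1 t=0,i=5
  ###..|.  b28=0 t=3,i=1
  ##.##|#  b27=1 t=0,i=6
  ##.#.|.  b26=0 t=0,i=9
  ##..#|#  b25=1 t=3,i=2
  ##...|.  b24=0 t=0,i=14
  #.###|#  b23=1 t=0,i=2
  #.##.|.  b22=0 t=0,i=7
  #.#.#|#  b21=1 t=0,i=10
  #.#..|.  b20=0 t=1,i=13
  #..##|#  b19=1 t=1,i=15
  #..#.|.  b18=0 t=3,i=3
  #...#|#  b17=1 t=1,i=8
  #....|.  b16=0 t=0,i=15
  .####|#  b15=1 t=0,i=3
  .###.|#  b14=1 t=1,i=2
  .##.#|.  b13=0 t=0,i=8
  .##..|#  b12=1 t=0,i=13
  .#.##|#  b11=1 t=0,i=1
  .#.#.|#  b10=1 t=2,i=7
  .#..#|.  b9=0 t=1,i=14
  .#...|#  b8=1 t=2,i=9
  ..###|#  b7=1 t=2,i=0
  ..##.|.  b6=0 t=1,i=10
  ..#.#|.  b5=0 t=0,i=0
  ..#..|.  b4=0 t=2,i=15
  ...##|.  b3=0 t=1,i=9
  ...#.|#  b2=1 t=0,i=17
  ....#|#  b1=1 t=0,i=16
  .....|#  b0=1 t=2,i=11
  bits 00101010101010101101110110000111 = 715840903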